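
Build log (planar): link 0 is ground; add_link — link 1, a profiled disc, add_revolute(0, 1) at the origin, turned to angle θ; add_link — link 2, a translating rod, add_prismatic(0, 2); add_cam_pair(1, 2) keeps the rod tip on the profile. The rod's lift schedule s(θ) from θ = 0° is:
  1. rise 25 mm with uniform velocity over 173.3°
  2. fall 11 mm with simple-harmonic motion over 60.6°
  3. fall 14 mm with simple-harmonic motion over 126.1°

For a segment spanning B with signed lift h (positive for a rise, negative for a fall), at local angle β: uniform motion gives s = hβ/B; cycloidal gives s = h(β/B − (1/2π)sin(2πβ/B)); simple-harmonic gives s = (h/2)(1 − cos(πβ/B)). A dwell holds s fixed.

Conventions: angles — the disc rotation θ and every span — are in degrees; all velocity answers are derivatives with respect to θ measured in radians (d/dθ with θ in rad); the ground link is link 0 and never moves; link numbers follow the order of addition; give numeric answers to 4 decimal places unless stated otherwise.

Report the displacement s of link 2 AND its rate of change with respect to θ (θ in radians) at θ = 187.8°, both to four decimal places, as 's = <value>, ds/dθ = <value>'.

seg 1 [0°–173.3°] uniform, h=25: full span → s += 25 → s = 25.0000
seg 2 [173.3°–233.9°] simple-harmonic, h=-11: θ=187.8° here. β=14.5, B=60.6. -11/2·(1 − cos(π·0.2393)) = -1.4821 → s = 23.5179
velocity in seg [173.3°–233.9°] (simple-harmonic), θ in radians: β = 14.5° = 0.2531 rad, B = 60.6° = 1.0577 rad; ds/dθ = (πh/(2B)) sin(πβ/B) = (π·(-11)/(2·1.0577)) sin(π·0.2393) = -11.156002 mm/rad

s = 23.5179, ds/dθ = -11.1560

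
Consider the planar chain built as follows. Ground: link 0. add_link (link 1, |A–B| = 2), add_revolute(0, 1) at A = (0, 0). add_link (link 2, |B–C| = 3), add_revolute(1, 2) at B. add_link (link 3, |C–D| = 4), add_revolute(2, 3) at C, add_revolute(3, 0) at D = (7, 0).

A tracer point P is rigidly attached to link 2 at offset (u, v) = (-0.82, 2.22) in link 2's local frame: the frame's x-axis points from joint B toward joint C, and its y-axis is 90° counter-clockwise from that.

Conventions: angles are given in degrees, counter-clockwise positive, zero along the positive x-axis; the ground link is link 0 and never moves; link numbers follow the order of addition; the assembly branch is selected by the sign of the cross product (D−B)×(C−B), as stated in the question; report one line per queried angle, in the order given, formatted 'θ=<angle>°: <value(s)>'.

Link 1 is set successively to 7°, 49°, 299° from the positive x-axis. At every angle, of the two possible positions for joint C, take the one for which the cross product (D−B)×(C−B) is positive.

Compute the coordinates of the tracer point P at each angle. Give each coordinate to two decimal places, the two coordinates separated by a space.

A=(0,0), D=(7.00,0)
θ=7°: B = A + 2.00·(cos7°, sin7°) = (1.9851, 0.2437)
θ=7°: |BD| = 5.0208
θ=7°: circle(B,3.00) ∩ circle(D,4.00): a=1.8133, h=2.3900
θ=7°:   candidates: C₊=(3.9123,2.5428) cross=12.000; C₋=(3.6803,-2.2314) cross=-12.000
θ=7°:   branch + wants cross > 0 → take C=(3.9123,2.5428) (cross=12.000)
θ=7°: ex = (C−B)/|BC| = (0.6424,0.7664); ey = (-0.7664,0.6424)
θ=7°: P = B + -0.82·ex + 2.22·ey = (-0.2430,1.0414)
θ=49°: B = A + 2.00·(cos49°, sin49°) = (1.3121, 1.5094)
θ=49°: |BD| = 5.8848
θ=49°: circle(B,3.00) ∩ circle(D,4.00): a=2.3476, h=1.8678
θ=49°:   candidates: C₊=(4.0603,2.7126) cross=10.992; C₋=(3.1021,-0.8981) cross=-10.992
θ=49°:   branch + wants cross > 0 → take C=(4.0603,2.7126) (cross=10.992)
θ=49°: ex = (C−B)/|BC| = (0.9161,0.4011); ey = (-0.4011,0.9161)
θ=49°: P = B + -0.82·ex + 2.22·ey = (-0.3294,3.2142)
θ=299°: B = A + 2.00·(cos299°, sin299°) = (0.9696, -1.7492)
θ=299°: |BD| = 6.2790
θ=299°: circle(B,3.00) ∩ circle(D,4.00): a=2.5821, h=1.5274
θ=299°:   candidates: C₊=(3.0239,0.4370) cross=9.590; C₋=(3.8750,-2.4968) cross=-9.590
θ=299°:   branch + wants cross > 0 → take C=(3.0239,0.4370) (cross=9.590)
θ=299°: ex = (C−B)/|BC| = (0.6848,0.7288); ey = (-0.7288,0.6848)
θ=299°: P = B + -0.82·ex + 2.22·ey = (-1.2097,-0.8266)

θ=7°: -0.24 1.04
θ=49°: -0.33 3.21
θ=299°: -1.21 -0.83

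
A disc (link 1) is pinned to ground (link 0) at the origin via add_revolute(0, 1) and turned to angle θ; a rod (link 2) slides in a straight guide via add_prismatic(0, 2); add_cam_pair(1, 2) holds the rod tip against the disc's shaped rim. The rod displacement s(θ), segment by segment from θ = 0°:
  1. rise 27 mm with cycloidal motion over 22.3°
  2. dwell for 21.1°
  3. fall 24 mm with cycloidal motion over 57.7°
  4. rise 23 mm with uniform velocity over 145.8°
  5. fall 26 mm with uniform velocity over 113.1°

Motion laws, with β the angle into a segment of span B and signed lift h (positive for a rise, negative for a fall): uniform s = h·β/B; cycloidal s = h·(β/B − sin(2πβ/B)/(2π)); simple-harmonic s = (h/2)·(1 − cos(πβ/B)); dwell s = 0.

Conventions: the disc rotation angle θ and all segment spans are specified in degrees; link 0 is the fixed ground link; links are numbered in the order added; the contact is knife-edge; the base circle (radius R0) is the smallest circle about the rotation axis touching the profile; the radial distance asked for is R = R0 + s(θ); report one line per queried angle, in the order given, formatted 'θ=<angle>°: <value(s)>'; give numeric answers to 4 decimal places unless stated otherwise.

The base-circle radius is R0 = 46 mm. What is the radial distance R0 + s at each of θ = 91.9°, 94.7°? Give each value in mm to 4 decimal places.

segment 1 (0° to 22.3°, cycloidal, h = 27) is passed completely: s = 0.0000 + (27) = 27.0000
segment 2 (22.3° to 43.4°, dwell): s unchanged at 27.0000
θ = 91.9° falls in segment 3 (43.4° to 101.1°, cycloidal, h = -24): β = 91.9 − 43.4 = 48.5°, B = 57.7°; Δs = -24·(0.8406 − sin(2π·0.8406)/(2π)) = -23.3913; s = 27.0000 − 23.3913 = 3.6087
θ = 94.7° falls in segment 3 (43.4° to 101.1°, cycloidal, h = -24): β = 94.7 − 43.4 = 51.3°, B = 57.7°; Δs = -24·(0.8891 − sin(2π·0.8891)/(2π)) = -23.7897; s = 27.0000 − 23.7897 = 3.2103
θ=91.9°: R = R0 + s = 46 + 3.6087 = 49.6087
θ=94.7°: R = R0 + s = 46 + 3.2103 = 49.2103

θ=91.9°: 49.6087
θ=94.7°: 49.2103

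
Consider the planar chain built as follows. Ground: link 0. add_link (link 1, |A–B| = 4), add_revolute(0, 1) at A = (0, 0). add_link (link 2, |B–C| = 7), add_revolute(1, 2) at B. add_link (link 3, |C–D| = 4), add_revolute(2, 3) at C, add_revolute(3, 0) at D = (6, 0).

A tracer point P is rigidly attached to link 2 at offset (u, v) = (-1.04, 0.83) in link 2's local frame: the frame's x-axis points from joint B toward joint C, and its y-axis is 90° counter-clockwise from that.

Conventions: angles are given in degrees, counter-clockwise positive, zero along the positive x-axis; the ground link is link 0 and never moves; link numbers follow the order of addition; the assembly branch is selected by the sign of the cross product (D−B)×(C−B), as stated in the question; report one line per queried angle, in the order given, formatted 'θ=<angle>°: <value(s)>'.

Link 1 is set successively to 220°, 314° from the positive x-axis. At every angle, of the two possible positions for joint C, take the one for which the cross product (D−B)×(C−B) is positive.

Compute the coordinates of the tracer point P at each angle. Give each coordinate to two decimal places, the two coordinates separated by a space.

A=(0,0), D=(6.00,0)
θ=220°: B = A + 4.00·(cos220°, sin220°) = (-3.0642, -2.5712)
θ=220°: |BD| = 9.4218
θ=220°: circle(B,7.00) ∩ circle(D,4.00): a=6.4622, h=2.6908
θ=220°:   candidates: C₊=(2.4184,1.7810) cross=25.352; C₋=(3.8870,-3.3964) cross=-25.352
θ=220°:   branch + wants cross > 0 → take C=(2.4184,1.7810) (cross=25.352)
θ=220°: ex = (C−B)/|BC| = (0.7832,0.6217); ey = (-0.6217,0.7832)
θ=220°: P = B + -1.04·ex + 0.83·ey = (-4.3948,-2.5677)
θ=314°: B = A + 4.00·(cos314°, sin314°) = (2.7786, -2.8774)
θ=314°: |BD| = 4.3193
θ=314°: circle(B,7.00) ∩ circle(D,4.00): a=5.9797, h=3.6391
θ=314°:   candidates: C₊=(4.8141,3.8202) cross=15.718; C₋=(9.6626,-1.6080) cross=-15.718
θ=314°:   branch + wants cross > 0 → take C=(4.8141,3.8202) (cross=15.718)
θ=314°: ex = (C−B)/|BC| = (0.2908,0.9568); ey = (-0.9568,0.2908)
θ=314°: P = B + -1.04·ex + 0.83·ey = (1.6821,-3.6311)

θ=220°: -4.39 -2.57
θ=314°: 1.68 -3.63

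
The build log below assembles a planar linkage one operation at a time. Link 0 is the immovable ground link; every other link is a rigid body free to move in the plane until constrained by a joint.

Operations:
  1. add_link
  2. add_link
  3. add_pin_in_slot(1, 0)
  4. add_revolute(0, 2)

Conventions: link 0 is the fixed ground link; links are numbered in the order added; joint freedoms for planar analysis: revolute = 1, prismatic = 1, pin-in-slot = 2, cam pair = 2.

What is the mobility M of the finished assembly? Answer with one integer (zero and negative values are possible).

(L,J1,J2)=(1,0,0); link0 fixed
link1: (2,0,0)
link2: (3,0,0)
PS 1-0 [J2]: (3,0,1)
R 0-2 [J1]: (3,1,1)
Grübler: 3·2 − 2·1 − 1 = 3

M = 3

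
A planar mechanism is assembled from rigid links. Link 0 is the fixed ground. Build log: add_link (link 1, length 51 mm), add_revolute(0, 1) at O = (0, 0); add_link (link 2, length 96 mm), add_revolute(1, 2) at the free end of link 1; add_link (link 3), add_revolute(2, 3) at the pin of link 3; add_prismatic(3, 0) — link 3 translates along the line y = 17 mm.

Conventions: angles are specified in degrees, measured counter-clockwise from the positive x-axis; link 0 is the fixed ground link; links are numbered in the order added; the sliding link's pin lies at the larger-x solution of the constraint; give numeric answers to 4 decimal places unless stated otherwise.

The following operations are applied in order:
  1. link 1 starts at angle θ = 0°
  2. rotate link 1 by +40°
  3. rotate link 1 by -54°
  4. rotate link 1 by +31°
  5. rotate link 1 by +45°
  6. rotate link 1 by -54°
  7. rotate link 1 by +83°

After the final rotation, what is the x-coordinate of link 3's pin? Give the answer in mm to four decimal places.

geometry: r = 51 mm, L = 96 mm, e = 17 mm; θ starts at 0°
rotate link 1 by +40°: θ ← 0° +40° = 40°
rotate link 1 by -54°: θ ← 40° -54° = -14°
rotate link 1 by +31°: θ ← -14° +31° = 17°
rotate link 1 by +45°: θ ← 17° +45° = 62°
rotate link 1 by -54°: θ ← 62° -54° = 8°
rotate link 1 by +83°: θ ← 8° +83° = 91°
crank pin P = (r cos θ, r sin θ) = (-0.890073, 50.992232)
h = r sin θ − e = 50.992232 − 17 = 33.992232
x = r cos θ + √(L² − h²) = -0.890073 + 89.780444 = 88.890371

88.8904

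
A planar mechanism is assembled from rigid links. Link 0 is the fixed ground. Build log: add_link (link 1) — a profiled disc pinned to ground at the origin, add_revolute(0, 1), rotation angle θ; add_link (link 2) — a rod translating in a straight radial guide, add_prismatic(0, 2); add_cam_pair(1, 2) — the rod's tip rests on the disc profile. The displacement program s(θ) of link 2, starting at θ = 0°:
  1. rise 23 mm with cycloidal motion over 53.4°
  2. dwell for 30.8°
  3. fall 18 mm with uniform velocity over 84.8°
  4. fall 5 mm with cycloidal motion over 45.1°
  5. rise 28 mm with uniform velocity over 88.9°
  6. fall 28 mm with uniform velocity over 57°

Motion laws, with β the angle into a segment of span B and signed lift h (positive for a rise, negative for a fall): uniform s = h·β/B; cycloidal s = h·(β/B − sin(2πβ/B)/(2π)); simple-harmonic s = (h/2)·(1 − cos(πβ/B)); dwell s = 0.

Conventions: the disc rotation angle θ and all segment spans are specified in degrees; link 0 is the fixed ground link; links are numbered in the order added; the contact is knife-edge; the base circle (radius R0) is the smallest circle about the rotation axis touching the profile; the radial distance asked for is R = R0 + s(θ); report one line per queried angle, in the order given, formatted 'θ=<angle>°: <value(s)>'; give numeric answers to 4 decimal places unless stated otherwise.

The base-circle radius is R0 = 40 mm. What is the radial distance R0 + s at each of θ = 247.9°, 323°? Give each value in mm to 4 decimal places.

seg 1 [0°–53.4°] cycloidal, h=23: full span → s += 23 → s = 23.0000
seg 2 [53.4°–84.2°] dwell: s stays 23.0000
seg 3 [84.2°–169°] uniform, h=-18: full span → s += -18 → s = 5.0000
seg 4 [169°–214.1°] cycloidal, h=-5: full span → s += -5 → s = 0.0000
seg 5 [214.1°–303°] uniform, h=28: θ=247.9° here. β=33.8, B=88.9. 28·33.8/88.9 = 10.6457 → s = 10.6457
seg 5 [214.1°–303°] uniform, h=28: full span → s += 28 → s = 28.0000
seg 6 [303°–360°] uniform, h=-28: θ=323° here. β=20, B=57. -28·20/57 = -9.8246 → s = 18.1754
θ=247.9°: R = R0 + s = 40 + 10.6457 = 50.6457
θ=323°: R = R0 + s = 40 + 18.1754 = 58.1754

θ=247.9°: 50.6457
θ=323°: 58.1754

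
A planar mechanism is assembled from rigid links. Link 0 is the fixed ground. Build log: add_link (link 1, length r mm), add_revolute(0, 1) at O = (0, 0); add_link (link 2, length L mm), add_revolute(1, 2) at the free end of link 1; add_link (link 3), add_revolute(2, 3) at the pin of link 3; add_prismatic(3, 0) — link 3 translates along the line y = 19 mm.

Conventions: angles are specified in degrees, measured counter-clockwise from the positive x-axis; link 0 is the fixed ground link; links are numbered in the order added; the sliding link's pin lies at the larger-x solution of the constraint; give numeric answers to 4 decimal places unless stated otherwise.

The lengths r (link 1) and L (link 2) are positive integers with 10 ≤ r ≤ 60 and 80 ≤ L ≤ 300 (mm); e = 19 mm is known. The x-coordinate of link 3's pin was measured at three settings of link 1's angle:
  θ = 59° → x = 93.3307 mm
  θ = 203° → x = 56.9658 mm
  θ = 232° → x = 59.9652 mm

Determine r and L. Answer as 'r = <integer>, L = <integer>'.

constraint per measurement: (x − r cos θ)² + (r sin θ − e)² = L²
subtracting the θ₁ and θ₂ equations cancels the r² and L² terms:
r = (x₁² − x₂²) / (2[(x₁cos θ₁ + e sin θ₁) − (x₂cos θ₂ + e sin θ₂)]) = 22.0000 → r = 22
L² = (x₁ − r cos θ₁)² + (r sin θ₁ − e)² = 6723.9977 → L = 82.0000 → L = 82
check at θ₃=232°: x = 59.9652 (printed 59.9652) ✓

r = 22, L = 82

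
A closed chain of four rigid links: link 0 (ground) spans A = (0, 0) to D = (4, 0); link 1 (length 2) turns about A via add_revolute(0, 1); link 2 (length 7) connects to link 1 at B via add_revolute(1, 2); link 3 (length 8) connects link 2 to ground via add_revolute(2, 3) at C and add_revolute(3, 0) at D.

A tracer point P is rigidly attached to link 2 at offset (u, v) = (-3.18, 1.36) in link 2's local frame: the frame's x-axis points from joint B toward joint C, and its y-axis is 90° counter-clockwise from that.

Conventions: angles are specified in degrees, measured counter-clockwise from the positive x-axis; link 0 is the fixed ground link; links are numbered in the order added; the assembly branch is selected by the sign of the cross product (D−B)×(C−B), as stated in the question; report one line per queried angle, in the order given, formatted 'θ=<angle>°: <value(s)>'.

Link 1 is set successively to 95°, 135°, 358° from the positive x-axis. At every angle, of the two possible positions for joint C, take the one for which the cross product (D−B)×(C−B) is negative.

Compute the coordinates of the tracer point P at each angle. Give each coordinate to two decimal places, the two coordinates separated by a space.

A=(0,0), D=(4.00,0)
θ=95°: B = A + 2.00·(cos95°, sin95°) = (-0.1743, 1.9924)
θ=95°: |BD| = 4.6254
θ=95°: circle(B,7.00) ∩ circle(D,8.00): a=0.6912, h=6.9658
θ=95°:   candidates: C₊=(3.4500,7.9811) cross=32.220; C₋=(-2.5510,-4.5918) cross=-32.220
θ=95°:   branch - wants cross < 0 → take C=(-2.5510,-4.5918) (cross=-32.220)
θ=95°: ex = (C−B)/|BC| = (-0.3395,-0.9406); ey = (0.9406,-0.3395)
θ=95°: P = B + -3.18·ex + 1.36·ey = (2.1846,4.5217)
θ=135°: B = A + 2.00·(cos135°, sin135°) = (-1.4142, 1.4142)
θ=135°: |BD| = 5.5959
θ=135°: circle(B,7.00) ∩ circle(D,8.00): a=1.4577, h=6.8465
θ=135°:   candidates: C₊=(1.7264,7.6701) cross=38.312; C₋=(-1.7342,-5.5785) cross=-38.312
θ=135°:   branch - wants cross < 0 → take C=(-1.7342,-5.5785) (cross=-38.312)
θ=135°: ex = (C−B)/|BC| = (-0.0457,-0.9990); ey = (0.9990,-0.0457)
θ=135°: P = B + -3.18·ex + 1.36·ey = (0.0897,4.5287)
θ=358°: B = A + 2.00·(cos358°, sin358°) = (1.9988, -0.0698)
θ=358°: |BD| = 2.0024
θ=358°: circle(B,7.00) ∩ circle(D,8.00): a=-2.7442, h=6.4397
θ=358°:   candidates: C₊=(-0.9682,6.2703) cross=12.895; C₋=(-0.5193,-6.6012) cross=-12.895
θ=358°:   branch - wants cross < 0 → take C=(-0.5193,-6.6012) (cross=-12.895)
θ=358°: ex = (C−B)/|BC| = (-0.3597,-0.9331); ey = (0.9331,-0.3597)
θ=358°: P = B + -3.18·ex + 1.36·ey = (4.4117,2.4081)

θ=95°: 2.18 4.52
θ=135°: 0.09 4.53
θ=358°: 4.41 2.41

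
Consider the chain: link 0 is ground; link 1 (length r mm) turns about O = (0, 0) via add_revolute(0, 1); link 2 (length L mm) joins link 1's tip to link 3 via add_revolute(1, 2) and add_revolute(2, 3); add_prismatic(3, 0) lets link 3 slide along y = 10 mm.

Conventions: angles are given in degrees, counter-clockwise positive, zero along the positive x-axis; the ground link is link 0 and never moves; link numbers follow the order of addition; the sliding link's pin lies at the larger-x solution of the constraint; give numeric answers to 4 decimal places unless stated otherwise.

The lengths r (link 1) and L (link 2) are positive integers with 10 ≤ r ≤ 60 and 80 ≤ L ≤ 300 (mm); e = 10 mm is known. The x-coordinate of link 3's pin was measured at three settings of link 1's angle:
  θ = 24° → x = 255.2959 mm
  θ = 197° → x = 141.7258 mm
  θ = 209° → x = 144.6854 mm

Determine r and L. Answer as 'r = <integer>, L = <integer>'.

constraint per measurement: (x − r cos θ)² + (r sin θ − e)² = L²
subtracting the θ₁ and θ₂ equations cancels the r² and L² terms:
r = (x₁² − x₂²) / (2[(x₁cos θ₁ + e sin θ₁) − (x₂cos θ₂ + e sin θ₂)]) = 60.0000 → r = 60
L² = (x₁ − r cos θ₁)² + (r sin θ₁ − e)² = 40400.9834 → L = 201.0000 → L = 201
check at θ₃=209°: x = 144.6854 (printed 144.6854) ✓

r = 60, L = 201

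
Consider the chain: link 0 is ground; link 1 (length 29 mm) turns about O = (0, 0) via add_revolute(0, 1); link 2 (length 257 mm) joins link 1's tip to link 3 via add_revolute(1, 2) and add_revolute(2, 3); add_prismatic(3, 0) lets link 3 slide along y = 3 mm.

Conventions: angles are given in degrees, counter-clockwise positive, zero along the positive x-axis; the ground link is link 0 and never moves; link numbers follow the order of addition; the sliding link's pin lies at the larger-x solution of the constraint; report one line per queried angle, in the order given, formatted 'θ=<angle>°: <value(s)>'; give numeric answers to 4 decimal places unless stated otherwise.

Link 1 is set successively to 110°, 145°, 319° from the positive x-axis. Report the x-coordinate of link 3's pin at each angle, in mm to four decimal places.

geometry: r = 29 mm, L = 257 mm, e = 3 mm
θ=110°: crank pin P = (r cos θ, r sin θ) = (-9.918584, 27.251086)
θ=110°: h = r sin θ − e = 27.251086 − 3 = 24.251086
θ=110°: x = r cos θ + √(L² − h²) = -9.918584 + 255.853249 = 245.934664
θ=145°: crank pin P = (r cos θ, r sin θ) = (-23.755409, 16.633717)
θ=145°: h = r sin θ − e = 16.633717 − 3 = 13.633717
θ=145°: x = r cos θ + √(L² − h²) = -23.755409 + 256.638114 = 232.882705
θ=319°: crank pin P = (r cos θ, r sin θ) = (21.886578, -19.025712)
θ=319°: h = r sin θ − e = -19.025712 − 3 = -22.025712
θ=319°: x = r cos θ + √(L² − h²) = 21.886578 + 256.054424 = 277.941002

θ=110°: 245.9347
θ=145°: 232.8827
θ=319°: 277.9410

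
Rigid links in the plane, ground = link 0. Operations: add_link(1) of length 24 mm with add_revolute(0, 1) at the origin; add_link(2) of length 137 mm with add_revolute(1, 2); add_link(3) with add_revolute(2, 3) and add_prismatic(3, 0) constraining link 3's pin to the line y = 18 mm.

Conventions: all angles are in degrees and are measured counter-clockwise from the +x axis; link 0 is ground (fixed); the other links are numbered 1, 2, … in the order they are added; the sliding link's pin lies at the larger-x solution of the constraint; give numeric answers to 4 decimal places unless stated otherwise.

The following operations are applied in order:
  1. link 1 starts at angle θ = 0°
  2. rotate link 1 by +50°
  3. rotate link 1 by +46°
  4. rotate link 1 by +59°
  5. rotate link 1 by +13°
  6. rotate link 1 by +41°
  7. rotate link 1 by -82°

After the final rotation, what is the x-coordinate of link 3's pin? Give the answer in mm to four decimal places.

geometry: r = 24 mm, L = 137 mm, e = 18 mm; θ starts at 0°
rotate link 1 by +50°: θ ← 0° +50° = 50°
rotate link 1 by +46°: θ ← 50° +46° = 96°
rotate link 1 by +59°: θ ← 96° +59° = 155°
rotate link 1 by +13°: θ ← 155° +13° = 168°
rotate link 1 by +41°: θ ← 168° +41° = 209°
rotate link 1 by -82°: θ ← 209° -82° = 127°
crank pin P = (r cos θ, r sin θ) = (-14.443561, 19.167252)
h = r sin θ − e = 19.167252 − 18 = 1.167252
x = r cos θ + √(L² − h²) = -14.443561 + 136.995027 = 122.551467

122.5515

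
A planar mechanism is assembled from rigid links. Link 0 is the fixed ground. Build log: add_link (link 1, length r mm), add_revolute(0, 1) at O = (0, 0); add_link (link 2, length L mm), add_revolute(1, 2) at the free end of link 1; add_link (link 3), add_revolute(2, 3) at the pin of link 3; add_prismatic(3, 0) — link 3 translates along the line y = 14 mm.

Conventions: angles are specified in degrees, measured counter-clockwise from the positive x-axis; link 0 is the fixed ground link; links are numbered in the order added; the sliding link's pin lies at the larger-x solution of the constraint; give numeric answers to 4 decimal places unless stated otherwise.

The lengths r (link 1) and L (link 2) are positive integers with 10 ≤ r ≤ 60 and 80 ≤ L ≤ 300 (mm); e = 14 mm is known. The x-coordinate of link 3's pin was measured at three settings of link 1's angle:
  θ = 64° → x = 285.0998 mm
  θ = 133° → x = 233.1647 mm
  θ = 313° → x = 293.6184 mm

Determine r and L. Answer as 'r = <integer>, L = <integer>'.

constraint per measurement: (x − r cos θ)² + (r sin θ − e)² = L²
subtracting the θ₁ and θ₂ equations cancels the r² and L² terms:
r = (x₁² − x₂²) / (2[(x₁cos θ₁ + e sin θ₁) − (x₂cos θ₂ + e sin θ₂)]) = 47.0000 → r = 47
L² = (x₁ − r cos θ₁)² + (r sin θ₁ − e)² = 70756.0075 → L = 266.0000 → L = 266
check at θ₃=313°: x = 293.6184 (printed 293.6184) ✓

r = 47, L = 266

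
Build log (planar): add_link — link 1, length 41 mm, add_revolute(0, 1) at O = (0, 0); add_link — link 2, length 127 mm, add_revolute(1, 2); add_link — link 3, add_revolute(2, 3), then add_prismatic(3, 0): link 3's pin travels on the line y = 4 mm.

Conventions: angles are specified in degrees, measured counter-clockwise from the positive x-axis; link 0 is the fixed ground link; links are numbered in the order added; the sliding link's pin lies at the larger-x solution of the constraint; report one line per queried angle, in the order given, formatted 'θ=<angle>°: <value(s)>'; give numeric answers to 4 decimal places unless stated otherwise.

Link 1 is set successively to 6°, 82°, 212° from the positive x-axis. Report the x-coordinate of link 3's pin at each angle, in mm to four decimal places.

geometry: r = 41 mm, L = 127 mm, e = 4 mm
θ=6°: crank pin P = (r cos θ, r sin θ) = (40.775398, 4.285667)
θ=6°: h = r sin θ − e = 4.285667 − 4 = 0.285667
θ=6°: x = r cos θ + √(L² − h²) = 40.775398 + 126.999679 = 167.775076
θ=82°: crank pin P = (r cos θ, r sin θ) = (5.706097, 40.600991)
θ=82°: h = r sin θ − e = 40.600991 − 4 = 36.600991
θ=82°: x = r cos θ + √(L² − h²) = 5.706097 + 121.611543 = 127.317640
θ=212°: crank pin P = (r cos θ, r sin θ) = (-34.769972, -21.726690)
θ=212°: h = r sin θ − e = -21.726690 − 4 = -25.726690
θ=212°: x = r cos θ + √(L² − h²) = -34.769972 + 124.366947 = 89.596975

θ=6°: 167.7751
θ=82°: 127.3176
θ=212°: 89.5970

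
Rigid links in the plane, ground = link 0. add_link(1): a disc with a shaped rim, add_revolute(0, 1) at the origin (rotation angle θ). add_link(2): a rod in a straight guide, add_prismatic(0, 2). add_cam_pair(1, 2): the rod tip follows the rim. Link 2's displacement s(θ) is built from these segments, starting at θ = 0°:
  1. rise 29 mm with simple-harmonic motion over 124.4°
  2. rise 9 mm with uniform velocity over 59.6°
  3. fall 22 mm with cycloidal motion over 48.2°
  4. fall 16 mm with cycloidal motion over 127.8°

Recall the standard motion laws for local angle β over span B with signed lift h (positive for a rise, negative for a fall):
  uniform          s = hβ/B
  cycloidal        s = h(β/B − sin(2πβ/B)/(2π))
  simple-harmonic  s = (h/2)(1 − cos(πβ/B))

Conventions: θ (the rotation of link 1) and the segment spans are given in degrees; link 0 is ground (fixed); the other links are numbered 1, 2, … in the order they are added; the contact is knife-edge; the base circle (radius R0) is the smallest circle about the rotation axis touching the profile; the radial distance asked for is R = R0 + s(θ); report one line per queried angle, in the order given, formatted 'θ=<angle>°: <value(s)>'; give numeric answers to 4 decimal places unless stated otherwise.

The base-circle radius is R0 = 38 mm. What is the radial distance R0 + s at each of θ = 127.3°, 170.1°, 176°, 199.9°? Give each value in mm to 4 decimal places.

segment 1 (0° to 124.4°, simple-harmonic, h = 29) is passed completely: s = 0.0000 + (29) = 29.0000
θ = 127.3° falls in segment 2 (124.4° to 184°, uniform, h = 9): β = 127.3 − 124.4 = 2.9°, B = 59.6°; Δs = 9·2.9/59.6 = 0.4379; s = 29.0000 + 0.4379 = 29.4379
θ = 170.1° falls in segment 2 (124.4° to 184°, uniform, h = 9): β = 170.1 − 124.4 = 45.7°, B = 59.6°; Δs = 9·45.7/59.6 = 6.9010; s = 29.0000 + 6.9010 = 35.9010
θ = 176° falls in segment 2 (124.4° to 184°, uniform, h = 9): β = 176 − 124.4 = 51.6°, B = 59.6°; Δs = 9·51.6/59.6 = 7.7919; s = 29.0000 + 7.7919 = 36.7919
segment 2 (124.4° to 184°, uniform, h = 9) is passed completely: s = 29.0000 + (9) = 38.0000
θ = 199.9° falls in segment 3 (184° to 232.2°, cycloidal, h = -22): β = 199.9 − 184 = 15.9°, B = 48.2°; Δs = -22·(0.3299 − sin(2π·0.3299)/(2π)) = -4.1876; s = 38.0000 − 4.1876 = 33.8124
θ=127.3°: R = R0 + s = 38 + 29.4379 = 67.4379
θ=170.1°: R = R0 + s = 38 + 35.9010 = 73.9010
θ=176°: R = R0 + s = 38 + 36.7919 = 74.7919
θ=199.9°: R = R0 + s = 38 + 33.8124 = 71.8124

θ=127.3°: 67.4379
θ=170.1°: 73.9010
θ=176°: 74.7919
θ=199.9°: 71.8124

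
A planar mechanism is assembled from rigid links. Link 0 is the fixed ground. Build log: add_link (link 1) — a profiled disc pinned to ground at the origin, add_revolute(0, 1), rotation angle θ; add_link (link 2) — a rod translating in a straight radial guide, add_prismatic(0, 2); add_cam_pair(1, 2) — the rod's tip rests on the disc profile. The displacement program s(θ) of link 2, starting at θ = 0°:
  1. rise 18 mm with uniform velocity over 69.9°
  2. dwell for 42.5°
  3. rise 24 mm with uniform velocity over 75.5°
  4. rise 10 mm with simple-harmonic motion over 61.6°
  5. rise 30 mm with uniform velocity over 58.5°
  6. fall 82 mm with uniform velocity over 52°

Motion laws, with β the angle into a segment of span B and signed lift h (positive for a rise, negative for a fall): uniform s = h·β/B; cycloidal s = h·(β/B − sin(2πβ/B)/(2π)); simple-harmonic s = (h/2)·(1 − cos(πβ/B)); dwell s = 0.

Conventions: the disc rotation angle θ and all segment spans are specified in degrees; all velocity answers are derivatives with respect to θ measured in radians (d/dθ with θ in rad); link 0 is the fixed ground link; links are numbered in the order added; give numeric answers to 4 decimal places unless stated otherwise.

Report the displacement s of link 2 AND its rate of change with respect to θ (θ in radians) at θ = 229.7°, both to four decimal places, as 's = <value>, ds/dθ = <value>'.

seg 1 [0°–69.9°] uniform, h=18: full span → s += 18 → s = 18.0000
seg 2 [69.9°–112.4°] dwell: s stays 18.0000
seg 3 [112.4°–187.9°] uniform, h=24: full span → s += 24 → s = 42.0000
seg 4 [187.9°–249.5°] simple-harmonic, h=10: θ=229.7° here. β=41.8, B=61.6. 10/2·(1 − cos(π·0.6786)) = 7.6602 → s = 49.6602
velocity in seg [187.9°–249.5°] (simple-harmonic), θ in radians: β = 41.8° = 0.7295 rad, B = 61.6° = 1.0751 rad; ds/dθ = (πh/(2B)) sin(πβ/B) = (π·10/(2·1.0751)) sin(π·0.6786) = 12.370970 mm/rad

s = 49.6602, ds/dθ = 12.3710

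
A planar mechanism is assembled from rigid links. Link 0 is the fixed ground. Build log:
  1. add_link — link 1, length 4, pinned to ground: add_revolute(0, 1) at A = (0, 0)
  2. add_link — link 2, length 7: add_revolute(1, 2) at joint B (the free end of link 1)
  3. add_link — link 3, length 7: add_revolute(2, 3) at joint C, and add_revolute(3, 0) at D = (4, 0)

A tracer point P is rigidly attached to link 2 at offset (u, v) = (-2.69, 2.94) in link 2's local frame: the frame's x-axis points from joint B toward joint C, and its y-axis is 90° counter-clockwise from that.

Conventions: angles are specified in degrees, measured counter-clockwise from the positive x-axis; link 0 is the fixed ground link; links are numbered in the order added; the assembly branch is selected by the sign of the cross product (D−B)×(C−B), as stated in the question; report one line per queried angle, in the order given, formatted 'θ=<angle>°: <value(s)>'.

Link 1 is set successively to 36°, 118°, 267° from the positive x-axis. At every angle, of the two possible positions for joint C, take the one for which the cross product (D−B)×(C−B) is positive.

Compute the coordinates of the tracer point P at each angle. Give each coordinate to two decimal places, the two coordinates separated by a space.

A=(0,0), D=(4.00,0)
θ=36°: B = A + 4.00·(cos36°, sin36°) = (3.2361, 2.3511)
θ=36°: |BD| = 2.4721
θ=36°: circle(B,7.00) ∩ circle(D,7.00): a=1.2361, h=6.8900
θ=36°:   candidates: C₊=(10.1708,3.3047) cross=17.033; C₋=(-2.9347,-0.9536) cross=-17.033
θ=36°:   branch + wants cross > 0 → take C=(10.1708,3.3047) (cross=17.033)
θ=36°: ex = (C−B)/|BC| = (0.9907,0.1362); ey = (-0.1362,0.9907)
θ=36°: P = B + -2.69·ex + 2.94·ey = (0.1706,4.8973)
θ=118°: B = A + 4.00·(cos118°, sin118°) = (-1.8779, 3.5318)
θ=118°: |BD| = 6.8573
θ=118°: circle(B,7.00) ∩ circle(D,7.00): a=3.4287, h=6.1028
θ=118°:   candidates: C₊=(4.2042,6.9970) cross=41.849; C₋=(-2.0821,-3.4652) cross=-41.849
θ=118°:   branch + wants cross > 0 → take C=(4.2042,6.9970) (cross=41.849)
θ=118°: ex = (C−B)/|BC| = (0.8689,0.4950); ey = (-0.4950,0.8689)
θ=118°: P = B + -2.69·ex + 2.94·ey = (-5.6706,4.7546)
θ=267°: B = A + 4.00·(cos267°, sin267°) = (-0.2093, -3.9945)
θ=267°: |BD| = 5.8030
θ=267°: circle(B,7.00) ∩ circle(D,7.00): a=2.9015, h=6.3703
θ=267°:   candidates: C₊=(-2.4897,2.6236) cross=36.967; C₋=(6.2804,-6.6181) cross=-36.967
θ=267°:   branch + wants cross > 0 → take C=(-2.4897,2.6236) (cross=36.967)
θ=267°: ex = (C−B)/|BC| = (-0.3258,0.9454); ey = (-0.9454,-0.3258)
θ=267°: P = B + -2.69·ex + 2.94·ey = (-2.1126,-7.4955)

θ=36°: 0.17 4.90
θ=118°: -5.67 4.75
θ=267°: -2.11 -7.50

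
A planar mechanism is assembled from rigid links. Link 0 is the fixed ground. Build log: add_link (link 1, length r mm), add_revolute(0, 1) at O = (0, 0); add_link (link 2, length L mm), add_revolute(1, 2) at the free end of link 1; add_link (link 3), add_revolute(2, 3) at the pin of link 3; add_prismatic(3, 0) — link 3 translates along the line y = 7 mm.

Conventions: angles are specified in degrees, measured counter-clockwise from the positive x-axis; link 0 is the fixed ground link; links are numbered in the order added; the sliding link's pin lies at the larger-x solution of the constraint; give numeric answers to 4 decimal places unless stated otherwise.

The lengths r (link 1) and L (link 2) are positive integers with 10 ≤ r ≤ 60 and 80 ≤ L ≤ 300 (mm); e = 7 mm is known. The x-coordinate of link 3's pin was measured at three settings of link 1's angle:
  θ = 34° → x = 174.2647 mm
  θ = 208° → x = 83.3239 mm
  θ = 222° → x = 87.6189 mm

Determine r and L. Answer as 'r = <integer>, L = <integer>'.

constraint per measurement: (x − r cos θ)² + (r sin θ − e)² = L²
subtracting the θ₁ and θ₂ equations cancels the r² and L² terms:
r = (x₁² − x₂²) / (2[(x₁cos θ₁ + e sin θ₁) − (x₂cos θ₂ + e sin θ₂)]) = 52.0000 → r = 52
L² = (x₁ − r cos θ₁)² + (r sin θ₁ − e)² = 17689.0069 → L = 133.0000 → L = 133
check at θ₃=222°: x = 87.6189 (printed 87.6189) ✓

r = 52, L = 133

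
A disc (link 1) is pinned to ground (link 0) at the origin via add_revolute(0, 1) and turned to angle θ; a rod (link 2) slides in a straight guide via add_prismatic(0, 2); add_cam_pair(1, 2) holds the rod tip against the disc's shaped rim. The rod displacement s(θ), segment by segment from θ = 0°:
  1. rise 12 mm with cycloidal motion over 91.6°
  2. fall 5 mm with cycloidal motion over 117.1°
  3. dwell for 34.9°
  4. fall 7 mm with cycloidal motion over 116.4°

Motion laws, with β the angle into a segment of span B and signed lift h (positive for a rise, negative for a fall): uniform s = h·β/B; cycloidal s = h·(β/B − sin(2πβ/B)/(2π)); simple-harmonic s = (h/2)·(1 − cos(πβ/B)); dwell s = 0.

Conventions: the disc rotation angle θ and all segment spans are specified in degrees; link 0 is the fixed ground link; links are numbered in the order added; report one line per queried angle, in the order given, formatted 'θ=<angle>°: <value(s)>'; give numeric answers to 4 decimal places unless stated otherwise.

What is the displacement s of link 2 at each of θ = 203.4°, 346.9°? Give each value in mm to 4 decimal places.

segment 1 (0° to 91.6°, cycloidal, h = 12) is passed completely: s = 0.0000 + (12) = 12.0000
θ = 203.4° falls in segment 2 (91.6° to 208.7°, cycloidal, h = -5): β = 203.4 − 91.6 = 111.8°, B = 117.1°; Δs = -5·(0.9547 − sin(2π·0.9547)/(2π)) = -4.9970; s = 12.0000 − 4.9970 = 7.0030
segment 2 (91.6° to 208.7°, cycloidal, h = -5) is passed completely: s = 12.0000 + (-5) = 7.0000
segment 3 (208.7° to 243.6°, dwell): s unchanged at 7.0000
θ = 346.9° falls in segment 4 (243.6° to 360°, cycloidal, h = -7): β = 346.9 − 243.6 = 103.3°, B = 116.4°; Δs = -7·(0.8875 − sin(2π·0.8875)/(2π)) = -6.9360; s = 7.0000 − 6.9360 = 0.0640

θ=203.4°: 7.0030
θ=346.9°: 0.0640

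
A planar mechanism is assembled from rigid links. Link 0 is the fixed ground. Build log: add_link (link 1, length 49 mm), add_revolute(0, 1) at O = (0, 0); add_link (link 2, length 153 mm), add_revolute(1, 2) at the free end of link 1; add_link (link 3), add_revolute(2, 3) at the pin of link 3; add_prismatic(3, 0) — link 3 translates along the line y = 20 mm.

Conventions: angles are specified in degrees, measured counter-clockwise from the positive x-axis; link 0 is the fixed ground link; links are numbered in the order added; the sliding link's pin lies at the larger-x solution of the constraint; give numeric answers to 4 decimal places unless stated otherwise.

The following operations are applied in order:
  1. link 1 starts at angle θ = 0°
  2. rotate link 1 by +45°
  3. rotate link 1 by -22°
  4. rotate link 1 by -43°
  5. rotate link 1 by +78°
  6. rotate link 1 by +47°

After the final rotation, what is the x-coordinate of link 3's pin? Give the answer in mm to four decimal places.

geometry: r = 49 mm, L = 153 mm, e = 20 mm; θ starts at 0°
rotate link 1 by +45°: θ ← 0° +45° = 45°
rotate link 1 by -22°: θ ← 45° -22° = 23°
rotate link 1 by -43°: θ ← 23° -43° = -20°
rotate link 1 by +78°: θ ← -20° +78° = 58°
rotate link 1 by +47°: θ ← 58° +47° = 105°
crank pin P = (r cos θ, r sin θ) = (-12.682133, 47.330365)
h = r sin θ − e = 47.330365 − 20 = 27.330365
x = r cos θ + √(L² − h²) = -12.682133 + 150.539201 = 137.857068

137.8571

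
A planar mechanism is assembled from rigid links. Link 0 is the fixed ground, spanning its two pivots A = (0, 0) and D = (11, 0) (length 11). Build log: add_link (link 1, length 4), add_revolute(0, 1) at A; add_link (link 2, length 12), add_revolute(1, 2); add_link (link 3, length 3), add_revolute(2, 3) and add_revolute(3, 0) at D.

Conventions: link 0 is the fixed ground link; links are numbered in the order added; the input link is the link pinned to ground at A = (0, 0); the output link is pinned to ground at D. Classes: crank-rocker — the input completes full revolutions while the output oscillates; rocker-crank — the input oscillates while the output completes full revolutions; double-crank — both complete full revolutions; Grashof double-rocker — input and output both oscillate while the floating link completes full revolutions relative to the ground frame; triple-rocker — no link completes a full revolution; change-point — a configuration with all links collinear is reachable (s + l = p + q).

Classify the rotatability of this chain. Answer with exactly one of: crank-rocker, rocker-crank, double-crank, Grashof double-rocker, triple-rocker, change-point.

lengths: ground=11, input=4, coupler=12, output=3
sorted: s=3 (shortest), l=12 (longest), p+q=15
s + l = 15 vs p + q = 15
s + l = p + q → change-point (collinear configuration reachable)

change-point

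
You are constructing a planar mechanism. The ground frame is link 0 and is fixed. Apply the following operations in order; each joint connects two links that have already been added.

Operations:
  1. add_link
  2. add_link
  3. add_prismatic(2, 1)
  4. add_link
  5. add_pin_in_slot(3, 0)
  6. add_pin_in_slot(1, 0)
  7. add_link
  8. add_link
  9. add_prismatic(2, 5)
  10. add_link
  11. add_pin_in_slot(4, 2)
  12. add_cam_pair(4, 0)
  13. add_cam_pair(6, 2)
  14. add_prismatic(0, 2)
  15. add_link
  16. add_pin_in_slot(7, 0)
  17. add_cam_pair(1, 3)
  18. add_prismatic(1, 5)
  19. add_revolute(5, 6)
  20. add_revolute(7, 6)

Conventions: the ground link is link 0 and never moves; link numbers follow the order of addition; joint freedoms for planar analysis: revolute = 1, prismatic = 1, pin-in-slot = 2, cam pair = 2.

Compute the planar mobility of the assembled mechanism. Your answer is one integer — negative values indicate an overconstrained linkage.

(L,J1,J2)=(1,0,0); link0 fixed
link1: (2,0,0)
link2: (3,0,0)
P 2-1 [J1]: (3,1,0)
link3: (4,1,0)
PS 3-0 [J2]: (4,1,1)
PS 1-0 [J2]: (4,1,2)
link4: (5,1,2)
link5: (6,1,2)
P 2-5 [J1]: (6,2,2)
link6: (7,2,2)
PS 4-2 [J2]: (7,2,3)
C 4-0 [J2]: (7,2,4)
C 6-2 [J2]: (7,2,5)
P 0-2 [J1]: (7,3,5)
link7: (8,3,5)
PS 7-0 [J2]: (8,3,6)
C 1-3 [J2]: (8,3,7)
P 1-5 [J1]: (8,4,7)
R 5-6 [J1]: (8,5,7)
R 7-6 [J1]: (8,6,7)
Grübler: 3·7 − 2·6 − 7 = 2

M = 2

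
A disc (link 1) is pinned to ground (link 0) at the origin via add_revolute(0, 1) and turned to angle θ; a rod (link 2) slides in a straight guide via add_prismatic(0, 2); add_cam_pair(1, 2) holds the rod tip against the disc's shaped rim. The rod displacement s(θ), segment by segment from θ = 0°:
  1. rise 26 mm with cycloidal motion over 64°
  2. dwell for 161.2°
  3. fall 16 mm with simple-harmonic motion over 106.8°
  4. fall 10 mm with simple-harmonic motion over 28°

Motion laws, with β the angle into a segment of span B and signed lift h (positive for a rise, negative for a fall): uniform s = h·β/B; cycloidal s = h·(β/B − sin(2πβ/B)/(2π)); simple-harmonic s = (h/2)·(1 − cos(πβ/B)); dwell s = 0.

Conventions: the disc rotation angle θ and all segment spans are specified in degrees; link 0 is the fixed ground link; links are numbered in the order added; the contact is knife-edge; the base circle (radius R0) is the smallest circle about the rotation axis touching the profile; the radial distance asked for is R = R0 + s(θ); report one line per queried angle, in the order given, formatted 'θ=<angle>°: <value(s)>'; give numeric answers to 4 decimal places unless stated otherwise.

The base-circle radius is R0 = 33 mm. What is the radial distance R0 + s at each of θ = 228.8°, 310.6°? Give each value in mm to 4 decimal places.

segment 1 (0° to 64°, cycloidal, h = 26) is passed completely: s = 0.0000 + (26) = 26.0000
segment 2 (64° to 225.2°, dwell): s unchanged at 26.0000
θ = 228.8° falls in segment 3 (225.2° to 332°, simple-harmonic, h = -16): β = 228.8 − 225.2 = 3.6°, B = 106.8°; Δs = -16/2·(1 − cos(π·0.0337)) = -0.0448; s = 26.0000 − 0.0448 = 25.9552
θ = 310.6° falls in segment 3 (225.2° to 332°, simple-harmonic, h = -16): β = 310.6 − 225.2 = 85.4°, B = 106.8°; Δs = -16/2·(1 − cos(π·0.7996)) = -14.4666; s = 26.0000 − 14.4666 = 11.5334
θ=228.8°: R = R0 + s = 33 + 25.9552 = 58.9552
θ=310.6°: R = R0 + s = 33 + 11.5334 = 44.5334

θ=228.8°: 58.9552
θ=310.6°: 44.5334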